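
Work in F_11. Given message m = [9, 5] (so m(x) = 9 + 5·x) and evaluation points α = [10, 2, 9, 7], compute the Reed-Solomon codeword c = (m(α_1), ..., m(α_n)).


c = [4, 8, 10, 0]

Message polynomial: m(x) = 9 + 5·x (mod 11).
For each evaluation point α_i, compute m(α_i) mod 11:
  α_1 = 10: Horner steps 5 → 4, so m(10) = 4.
  α_2 = 2: Horner steps 5 → 8, so m(2) = 8.
  α_3 = 9: Horner steps 5 → 10, so m(9) = 10.
  α_4 = 7: Horner steps 5 → 0, so m(7) = 0.
Codeword c = [4, 8, 10, 0] ∈ F_11^4.


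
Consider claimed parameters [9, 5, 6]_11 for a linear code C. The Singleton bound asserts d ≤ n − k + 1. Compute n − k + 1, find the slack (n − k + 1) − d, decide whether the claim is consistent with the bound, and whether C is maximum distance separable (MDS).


Singleton RHS = n − k + 1 = 5, slack = -1, bound violated (no such code; not MDS).

Singleton bound: d ≤ n − k + 1.
Here n = 9, k = 5, so n − k + 1 = 5.
Given d = 6, check d ≤ 5: NO.
Slack = (n − k + 1) − d = -1.
The slack is negative: d = 6 exceeds n − k + 1 = 5 by 1, so the Singleton bound is violated and no linear [9, 5, 6]_11 code can exist. In particular it is not MDS (MDS requires d = n − k + 1 exactly).
Description: the claimed parameters are [9, 5, 6]_11; such a code would be impossible (violates the Singleton bound).


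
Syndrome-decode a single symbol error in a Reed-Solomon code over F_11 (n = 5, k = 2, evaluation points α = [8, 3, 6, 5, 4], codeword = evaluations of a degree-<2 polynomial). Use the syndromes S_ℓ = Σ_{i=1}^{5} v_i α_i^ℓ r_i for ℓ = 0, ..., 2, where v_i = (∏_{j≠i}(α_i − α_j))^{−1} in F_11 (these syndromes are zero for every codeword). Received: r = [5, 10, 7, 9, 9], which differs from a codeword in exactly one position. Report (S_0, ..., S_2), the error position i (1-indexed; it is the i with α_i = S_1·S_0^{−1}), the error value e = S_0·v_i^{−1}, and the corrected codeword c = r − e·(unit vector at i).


S = (2, 10, 6), error at position 4, error magnitude e = 1, c = [5, 10, 7, 8, 9].

Step 1: column multipliers v_i = (∏_{j≠i}(α_i − α_j))^{−1} mod 11.
  i = 1 (α = 8): (8−3)(8−6)(8−5)(8−4) = 5·2·3·4 = 120 ≡ 10, so v_1 = 10^{−1} = 10 (mod 11).
  i = 2 (α = 3): (3−8)(3−6)(3−5)(3−4) = (−5)·(−3)·(−2)·(−1) = 30 ≡ 8, so v_2 = 8^{−1} = 7 (mod 11).
  i = 3 (α = 6): (6−8)(6−3)(6−5)(6−4) = (−2)·3·1·2 = −12 ≡ 10, so v_3 = 10^{−1} = 10 (mod 11).
  i = 4 (α = 5): (5−8)(5−3)(5−6)(5−4) = (−3)·2·(−1)·1 = 6 ≡ 6, so v_4 = 6^{−1} = 2 (mod 11).
  i = 5 (α = 4): (4−8)(4−3)(4−6)(4−5) = (−4)·1·(−2)·(−1) = −8 ≡ 3, so v_5 = 3^{−1} = 4 (mod 11).
  v = [10, 7, 10, 2, 4].
Step 2: syndromes of r = [5, 10, 7, 9, 9] (all sums mod 11).
  S_0 = Σ v_i r_i = 10·5 + 7·10 + 10·7 + 2·9 + 4·9 = 244 ≡ 2.
  S_1 = Σ v_i α_i r_i = 10·8·5 + 7·3·10 + 10·6·7 + 2·5·9 + 4·4·9 = 1264 ≡ 10.
  α_i^2 mod 11 = [9, 9, 3, 3, 5].
  S_2 = Σ v_i α_i^2 r_i = 10·9·5 + 7·9·10 + 10·3·7 + 2·3·9 + 4·5·9 = 1524 ≡ 6.
  S = (2, 10, 6) ≠ 0, so r is not a codeword (an error is present).
Step 3: locate the error. For a single error e at position i, S_ℓ = v_i·e·α_i^ℓ, so α_err = S_1/S_0.
  S_0^{−1} = 2^{−1} = 6 (mod 11), so α_err = 10·6 = 60 ≡ 5 = α_4. Error position i = 4.
  Consistency check: S_2/S_1 = 6·10 = 60 ≡ 5 = α_err ✓ (single-error assumption holds).
Step 4: error magnitude e = S_0/v_4 = S_0·∏_{j≠4}(α_4 − α_j) = 2·6 = 12 ≡ 1 (mod 11).
Step 5: correct position 4: c_4 = r_4 − e = 9 − 1 ≡ 8 (mod 11). Hence c = [5, 10, 7, 8, 9].
  Check: interpolating c through the α_i gives m(x) = 2 + 10·x (degree < 2) with m(α_i) = c_i for every i, so c is indeed a codeword.


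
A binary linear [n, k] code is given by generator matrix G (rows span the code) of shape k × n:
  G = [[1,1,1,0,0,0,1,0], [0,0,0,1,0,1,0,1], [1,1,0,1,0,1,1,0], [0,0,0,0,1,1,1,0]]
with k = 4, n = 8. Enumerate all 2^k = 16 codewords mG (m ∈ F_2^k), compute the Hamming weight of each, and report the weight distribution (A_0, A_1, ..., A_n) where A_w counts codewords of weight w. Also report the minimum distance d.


Weight distribution: A_0 = 1, A_2 = 1, A_3 = 3, A_4 = 5, A_5 = 4, A_6 = 1, A_7 = 1. Minimum distance d = 2.

Enumerate all 2^4 = 16 messages m ∈ F_2^4.
For each, compute codeword c = mG in F_2^8, then tally its weight.
  m = 0000 → c = 00000000, weight = 0.
  m = 1000 → c = 11100010, weight = 4.
  m = 0100 → c = 00010101, weight = 3.
  m = 1100 → c = 11110111, weight = 7.
  m = 0010 → c = 11010110, weight = 5.
  m = 1010 → c = 00110100, weight = 3.
  m = 0110 → c = 11000011, weight = 4.
  m = 1110 → c = 00100001, weight = 2.
  m = 0001 → c = 00001110, weight = 3.
  m = 1001 → c = 11101100, weight = 5.
  m = 0101 → c = 00011011, weight = 4.
  m = 1101 → c = 11111001, weight = 6.
  m = 0011 → c = 11011000, weight = 4.
  m = 1011 → c = 00111010, weight = 4.
  m = 0111 → c = 11001101, weight = 5.
  m = 1111 → c = 00101111, weight = 5.
Tally weights:
  weight 0: 1 codewords.
  weight 2: 1 codewords.
  weight 3: 3 codewords.
  weight 4: 5 codewords.
  weight 5: 4 codewords.
  weight 6: 1 codewords.
  weight 7: 1 codewords.
Minimum distance d = smallest w > 0 with A_w > 0 = 2.
Sanity: Σ A_w = 16 = 2^4 = 16 ✓.


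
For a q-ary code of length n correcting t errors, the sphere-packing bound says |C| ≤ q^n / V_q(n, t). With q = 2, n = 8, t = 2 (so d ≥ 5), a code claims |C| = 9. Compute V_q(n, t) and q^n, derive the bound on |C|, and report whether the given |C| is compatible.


V_q(n, t) = 37, q^n = 256, Hamming bound = 6, |C| = 9 > bound (violated).

Step 1: Compute V_q(n, t) = Σ_{j=0}^2 C(n, j) (q−1)^j.
  j = 0: C(8,0)·(1)^0 = 1·1 = 1.
  j = 1: C(8,1)·(1)^1 = 8·1 = 8.
  j = 2: C(8,2)·(1)^2 = 28·1 = 28.
  V_q(n, t) = 1 + 8 + 28 = 37.
Step 2: q^n = 2^8 = 256.
Step 3: Hamming bound ⌊q^n / V_q(n,t)⌋ = ⌊256/37⌋ = 6.
Step 4: Compare |C| = 9 to 6: violated.
The claimed |C| lies above the Hamming bound, so no 2-ary code of length 8 with d ≥ 5 can have 9 codewords.


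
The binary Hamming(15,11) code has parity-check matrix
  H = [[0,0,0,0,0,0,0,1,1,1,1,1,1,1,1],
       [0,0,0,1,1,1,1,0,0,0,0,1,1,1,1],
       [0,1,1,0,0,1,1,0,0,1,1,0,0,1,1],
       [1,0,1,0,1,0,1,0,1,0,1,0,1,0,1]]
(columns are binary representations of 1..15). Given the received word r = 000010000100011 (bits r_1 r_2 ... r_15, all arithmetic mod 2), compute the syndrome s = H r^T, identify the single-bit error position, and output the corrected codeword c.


s = (1, 1, 1, 0)^T, error position = 14, corrected codeword c = 000010000100001

Compute s = H r^T mod 2 one row at a time:
  s_1 = 0 + 0 + 1 + 0 + 0 + 0 + 1 + 1 = 3 ≡ 1 (mod 2).
  s_2 = 0 + 1 + 0 + 0 + 0 + 0 + 1 + 1 = 3 ≡ 1 (mod 2).
  s_3 = 0 + 0 + 0 + 0 + 1 + 0 + 1 + 1 = 3 ≡ 1 (mod 2).
  s_4 = 0 + 0 + 1 + 0 + 0 + 0 + 0 + 1 = 2 ≡ 0 (mod 2).
s = (1, 1, 1, 0)^T — this equals column 14 of H (binary 1110), so error is at position 14.
Correct: flip bit 14 of r = 000010000100011 to get c = 000010000100001.


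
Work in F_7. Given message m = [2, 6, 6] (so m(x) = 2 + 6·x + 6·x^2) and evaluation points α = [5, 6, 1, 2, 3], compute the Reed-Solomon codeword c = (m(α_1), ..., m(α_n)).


c = [0, 2, 0, 3, 4]

Message polynomial: m(x) = 2 + 6·x + 6·x^2 (mod 7).
For each evaluation point α_i, compute m(α_i) mod 7:
  α_1 = 5: Horner steps 6 → 1 → 0, so m(5) = 0.
  α_2 = 6: Horner steps 6 → 0 → 2, so m(6) = 2.
  α_3 = 1: Horner steps 6 → 5 → 0, so m(1) = 0.
  α_4 = 2: Horner steps 6 → 4 → 3, so m(2) = 3.
  α_5 = 3: Horner steps 6 → 3 → 4, so m(3) = 4.
Codeword c = [0, 2, 0, 3, 4] ∈ F_7^5.


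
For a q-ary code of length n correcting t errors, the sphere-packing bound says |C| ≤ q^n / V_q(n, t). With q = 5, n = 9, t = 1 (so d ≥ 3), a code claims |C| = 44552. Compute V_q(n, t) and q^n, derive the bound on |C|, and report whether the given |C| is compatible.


V_q(n, t) = 37, q^n = 1953125, Hamming bound = 52787, |C| = 44552 ≤ bound (satisfied).

Step 1: Compute V_q(n, t) = Σ_{j=0}^1 C(n, j) (q−1)^j.
  j = 0: C(9,0)·(4)^0 = 1·1 = 1.
  j = 1: C(9,1)·(4)^1 = 9·4 = 36.
  V_q(n, t) = 1 + 36 = 37.
Step 2: q^n = 5^9 = 1953125.
Step 3: Hamming bound ⌊q^n / V_q(n,t)⌋ = ⌊1953125/37⌋ = 52787.
Step 4: Compare |C| = 44552 to 52787: satisfied.
The claimed |C| lies below the Hamming bound.


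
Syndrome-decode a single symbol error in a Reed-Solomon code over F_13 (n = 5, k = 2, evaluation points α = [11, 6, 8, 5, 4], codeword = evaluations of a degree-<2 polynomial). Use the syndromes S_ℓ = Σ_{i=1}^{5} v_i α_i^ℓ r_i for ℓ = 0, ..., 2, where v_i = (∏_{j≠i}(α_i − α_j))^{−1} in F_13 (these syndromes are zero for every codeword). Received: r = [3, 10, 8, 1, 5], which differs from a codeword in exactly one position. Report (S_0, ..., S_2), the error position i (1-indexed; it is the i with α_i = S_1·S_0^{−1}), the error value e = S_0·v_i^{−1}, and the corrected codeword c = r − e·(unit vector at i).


S = (1, 8, 12), error at position 3, error magnitude e = 6, c = [3, 10, 2, 1, 5].

Step 1: column multipliers v_i = (∏_{j≠i}(α_i − α_j))^{−1} mod 13.
  i = 1 (α = 11): (11−6)(11−8)(11−5)(11−4) = 5·3·6·7 = 630 ≡ 6, so v_1 = 6^{−1} = 11 (mod 13).
  i = 2 (α = 6): (6−11)(6−8)(6−5)(6−4) = (−5)·(−2)·1·2 = 20 ≡ 7, so v_2 = 7^{−1} = 2 (mod 13).
  i = 3 (α = 8): (8−11)(8−6)(8−5)(8−4) = (−3)·2·3·4 = −72 ≡ 6, so v_3 = 6^{−1} = 11 (mod 13).
  i = 4 (α = 5): (5−11)(5−6)(5−8)(5−4) = (−6)·(−1)·(−3)·1 = −18 ≡ 8, so v_4 = 8^{−1} = 5 (mod 13).
  i = 5 (α = 4): (4−11)(4−6)(4−8)(4−5) = (−7)·(−2)·(−4)·(−1) = 56 ≡ 4, so v_5 = 4^{−1} = 10 (mod 13).
  v = [11, 2, 11, 5, 10].
Step 2: syndromes of r = [3, 10, 8, 1, 5] (all sums mod 13).
  S_0 = Σ v_i r_i = 11·3 + 2·10 + 11·8 + 5·1 + 10·5 = 196 ≡ 1.
  S_1 = Σ v_i α_i r_i = 11·11·3 + 2·6·10 + 11·8·8 + 5·5·1 + 10·4·5 = 1412 ≡ 8.
  α_i^2 mod 13 = [4, 10, 12, 12, 3].
  S_2 = Σ v_i α_i^2 r_i = 11·4·3 + 2·10·10 + 11·12·8 + 5·12·1 + 10·3·5 = 1598 ≡ 12.
  S = (1, 8, 12) ≠ 0, so r is not a codeword (an error is present).
Step 3: locate the error. For a single error e at position i, S_ℓ = v_i·e·α_i^ℓ, so α_err = S_1/S_0.
  S_0^{−1} = 1^{−1} = 1 (mod 13), so α_err = 8·1 = 8 ≡ 8 = α_3. Error position i = 3.
  Consistency check: S_2/S_1 = 12·5 = 60 ≡ 8 = α_err ✓ (single-error assumption holds).
Step 4: error magnitude e = S_0/v_3 = S_0·∏_{j≠3}(α_3 − α_j) = 1·6 = 6 ≡ 6 (mod 13).
Step 5: correct position 3: c_3 = r_3 − e = 8 − 6 ≡ 2 (mod 13). Hence c = [3, 10, 2, 1, 5].
  Check: interpolating c through the α_i gives m(x) = 8 + 9·x (degree < 2) with m(α_i) = c_i for every i, so c is indeed a codeword.


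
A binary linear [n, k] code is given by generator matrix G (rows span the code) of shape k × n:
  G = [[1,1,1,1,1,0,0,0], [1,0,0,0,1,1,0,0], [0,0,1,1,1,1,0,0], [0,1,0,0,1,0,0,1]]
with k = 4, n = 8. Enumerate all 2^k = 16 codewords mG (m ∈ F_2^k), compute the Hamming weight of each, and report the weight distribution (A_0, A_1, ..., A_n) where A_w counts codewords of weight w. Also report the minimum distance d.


Weight distribution: A_0 = 1, A_1 = 1, A_2 = 1, A_3 = 4, A_4 = 5, A_5 = 3, A_6 = 1. Minimum distance d = 1.

Enumerate all 2^4 = 16 messages m ∈ F_2^4.
For each, compute codeword c = mG in F_2^8, then tally its weight.
  m = 0000 → c = 00000000, weight = 0.
  m = 1000 → c = 11111000, weight = 5.
  m = 0100 → c = 10001100, weight = 3.
  m = 1100 → c = 01110100, weight = 4.
  m = 0010 → c = 00111100, weight = 4.
  m = 1010 → c = 11000100, weight = 3.
  m = 0110 → c = 10110000, weight = 3.
  m = 1110 → c = 01001000, weight = 2.
  m = 0001 → c = 01001001, weight = 3.
  m = 1001 → c = 10110001, weight = 4.
  m = 0101 → c = 11000101, weight = 4.
  m = 1101 → c = 00111101, weight = 5.
  m = 0011 → c = 01110101, weight = 5.
  m = 1011 → c = 10001101, weight = 4.
  m = 0111 → c = 11111001, weight = 6.
  m = 1111 → c = 00000001, weight = 1.
Tally weights:
  weight 0: 1 codewords.
  weight 1: 1 codewords.
  weight 2: 1 codewords.
  weight 3: 4 codewords.
  weight 4: 5 codewords.
  weight 5: 3 codewords.
  weight 6: 1 codewords.
Minimum distance d = smallest w > 0 with A_w > 0 = 1.
Sanity: Σ A_w = 16 = 2^4 = 16 ✓.


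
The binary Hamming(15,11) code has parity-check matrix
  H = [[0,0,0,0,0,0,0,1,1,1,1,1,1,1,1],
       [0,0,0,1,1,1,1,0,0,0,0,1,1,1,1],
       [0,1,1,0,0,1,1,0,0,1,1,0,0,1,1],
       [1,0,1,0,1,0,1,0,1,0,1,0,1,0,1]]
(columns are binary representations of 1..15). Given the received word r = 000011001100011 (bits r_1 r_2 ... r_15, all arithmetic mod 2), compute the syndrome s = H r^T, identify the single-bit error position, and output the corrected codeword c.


s = (0, 0, 0, 1)^T, error position = 1, corrected codeword c = 100011001100011

Compute s = H r^T mod 2 one row at a time:
  s_1 = 0 + 1 + 1 + 0 + 0 + 0 + 1 + 1 = 4 ≡ 0 (mod 2).
  s_2 = 0 + 1 + 1 + 0 + 0 + 0 + 1 + 1 = 4 ≡ 0 (mod 2).
  s_3 = 0 + 0 + 1 + 0 + 1 + 0 + 1 + 1 = 4 ≡ 0 (mod 2).
  s_4 = 0 + 0 + 1 + 0 + 1 + 0 + 0 + 1 = 3 ≡ 1 (mod 2).
s = (0, 0, 0, 1)^T — this equals column 1 of H (binary 0001), so error is at position 1.
Correct: flip bit 1 of r = 000011001100011 to get c = 100011001100011.


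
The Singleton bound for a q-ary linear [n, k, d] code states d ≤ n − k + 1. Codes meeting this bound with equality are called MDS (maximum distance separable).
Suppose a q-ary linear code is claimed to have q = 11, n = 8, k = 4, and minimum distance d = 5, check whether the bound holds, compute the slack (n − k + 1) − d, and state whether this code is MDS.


Singleton RHS = n − k + 1 = 5, slack = 0, bound satisfied, MDS.

Singleton bound: d ≤ n − k + 1.
Here n = 8, k = 4, so n − k + 1 = 5.
Given d = 5, check d ≤ 5: YES.
Slack = (n − k + 1) − d = 0.
The code is MDS (slack = 0).
Description: the claimed parameters are [8, 4, 5]_11; such a code would be MDS (meets Singleton bound).


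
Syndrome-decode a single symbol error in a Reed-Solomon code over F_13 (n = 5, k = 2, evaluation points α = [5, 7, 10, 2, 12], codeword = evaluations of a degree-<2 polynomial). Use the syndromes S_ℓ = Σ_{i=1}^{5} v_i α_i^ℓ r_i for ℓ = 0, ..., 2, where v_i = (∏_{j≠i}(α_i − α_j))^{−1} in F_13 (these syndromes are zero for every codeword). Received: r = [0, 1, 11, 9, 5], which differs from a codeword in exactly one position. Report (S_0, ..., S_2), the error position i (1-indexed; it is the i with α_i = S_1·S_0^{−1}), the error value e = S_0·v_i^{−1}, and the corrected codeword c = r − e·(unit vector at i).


S = (1, 7, 10), error at position 2, error magnitude e = 7, c = [0, 7, 11, 9, 5].

Step 1: column multipliers v_i = (∏_{j≠i}(α_i − α_j))^{−1} mod 13.
  i = 1 (α = 5): (5−7)(5−10)(5−2)(5−12) = (−2)·(−5)·3·(−7) = −210 ≡ 11, so v_1 = 11^{−1} = 6 (mod 13).
  i = 2 (α = 7): (7−5)(7−10)(7−2)(7−12) = 2·(−3)·5·(−5) = 150 ≡ 7, so v_2 = 7^{−1} = 2 (mod 13).
  i = 3 (α = 10): (10−5)(10−7)(10−2)(10−12) = 5·3·8·(−2) = −240 ≡ 7, so v_3 = 7^{−1} = 2 (mod 13).
  i = 4 (α = 2): (2−5)(2−7)(2−10)(2−12) = (−3)·(−5)·(−8)·(−10) = 1200 ≡ 4, so v_4 = 4^{−1} = 10 (mod 13).
  i = 5 (α = 12): (12−5)(12−7)(12−10)(12−2) = 7·5·2·10 = 700 ≡ 11, so v_5 = 11^{−1} = 6 (mod 13).
  v = [6, 2, 2, 10, 6].
Step 2: syndromes of r = [0, 1, 11, 9, 5] (all sums mod 13).
  S_0 = Σ v_i r_i = 6·0 + 2·1 + 2·11 + 10·9 + 6·5 = 144 ≡ 1.
  S_1 = Σ v_i α_i r_i = 6·5·0 + 2·7·1 + 2·10·11 + 10·2·9 + 6·12·5 = 774 ≡ 7.
  α_i^2 mod 13 = [12, 10, 9, 4, 1].
  S_2 = Σ v_i α_i^2 r_i = 6·12·0 + 2·10·1 + 2·9·11 + 10·4·9 + 6·1·5 = 608 ≡ 10.
  S = (1, 7, 10) ≠ 0, so r is not a codeword (an error is present).
Step 3: locate the error. For a single error e at position i, S_ℓ = v_i·e·α_i^ℓ, so α_err = S_1/S_0.
  S_0^{−1} = 1^{−1} = 1 (mod 13), so α_err = 7·1 = 7 ≡ 7 = α_2. Error position i = 2.
  Consistency check: S_2/S_1 = 10·2 = 20 ≡ 7 = α_err ✓ (single-error assumption holds).
Step 4: error magnitude e = S_0/v_2 = S_0·∏_{j≠2}(α_2 − α_j) = 1·7 = 7 ≡ 7 (mod 13).
Step 5: correct position 2: c_2 = r_2 − e = 1 − 7 ≡ 7 (mod 13). Hence c = [0, 7, 11, 9, 5].
  Check: interpolating c through the α_i gives m(x) = 2 + 10·x (degree < 2) with m(α_i) = c_i for every i, so c is indeed a codeword.


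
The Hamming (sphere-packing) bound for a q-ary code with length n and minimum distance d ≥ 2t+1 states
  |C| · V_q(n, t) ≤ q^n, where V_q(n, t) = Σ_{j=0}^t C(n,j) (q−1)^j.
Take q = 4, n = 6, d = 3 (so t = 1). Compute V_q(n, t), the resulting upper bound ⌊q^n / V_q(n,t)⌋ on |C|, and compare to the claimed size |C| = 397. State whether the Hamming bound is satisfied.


V_q(n, t) = 19, q^n = 4096, Hamming bound = 215, |C| = 397 > bound (violated).

Step 1: Compute V_q(n, t) = Σ_{j=0}^1 C(n, j) (q−1)^j.
  j = 0: C(6,0)·(3)^0 = 1·1 = 1.
  j = 1: C(6,1)·(3)^1 = 6·3 = 18.
  V_q(n, t) = 1 + 18 = 19.
Step 2: q^n = 4^6 = 4096.
Step 3: Hamming bound ⌊q^n / V_q(n,t)⌋ = ⌊4096/19⌋ = 215.
Step 4: Compare |C| = 397 to 215: violated.
The claimed |C| lies above the Hamming bound, so no 4-ary code of length 6 with d ≥ 3 can have 397 codewords.


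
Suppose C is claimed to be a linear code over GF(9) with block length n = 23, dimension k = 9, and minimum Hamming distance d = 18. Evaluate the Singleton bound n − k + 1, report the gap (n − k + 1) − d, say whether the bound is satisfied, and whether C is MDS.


Singleton RHS = n − k + 1 = 15, slack = -3, bound violated (no such code; not MDS).

Singleton bound: d ≤ n − k + 1.
Here n = 23, k = 9, so n − k + 1 = 15.
Given d = 18, check d ≤ 15: NO.
Slack = (n − k + 1) − d = -3.
The slack is negative: d = 18 exceeds n − k + 1 = 15 by 3, so the Singleton bound is violated and no linear [23, 9, 18]_9 code can exist. In particular it is not MDS (MDS requires d = n − k + 1 exactly).
Description: the claimed parameters are [23, 9, 18]_9; such a code would be impossible (violates the Singleton bound).


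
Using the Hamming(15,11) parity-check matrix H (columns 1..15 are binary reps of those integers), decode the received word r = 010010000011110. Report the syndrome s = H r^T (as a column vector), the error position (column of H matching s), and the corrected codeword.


s = (0, 0, 1, 1)^T, error position = 3, corrected codeword c = 011010000011110

Compute s = H r^T mod 2 one row at a time:
  s_1 = 0 + 0 + 0 + 1 + 1 + 1 + 1 + 0 = 4 ≡ 0 (mod 2).
  s_2 = 0 + 1 + 0 + 0 + 1 + 1 + 1 + 0 = 4 ≡ 0 (mod 2).
  s_3 = 1 + 0 + 0 + 0 + 0 + 1 + 1 + 0 = 3 ≡ 1 (mod 2).
  s_4 = 0 + 0 + 1 + 0 + 0 + 1 + 1 + 0 = 3 ≡ 1 (mod 2).
s = (0, 0, 1, 1)^T — this equals column 3 of H (binary 0011), so error is at position 3.
Correct: flip bit 3 of r = 010010000011110 to get c = 011010000011110.


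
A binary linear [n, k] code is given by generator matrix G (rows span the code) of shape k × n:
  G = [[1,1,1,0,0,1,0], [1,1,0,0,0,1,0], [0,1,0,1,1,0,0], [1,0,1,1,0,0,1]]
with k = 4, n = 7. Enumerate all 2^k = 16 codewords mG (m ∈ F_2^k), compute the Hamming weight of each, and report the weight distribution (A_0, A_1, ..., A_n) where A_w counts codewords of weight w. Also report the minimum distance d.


Weight distribution: A_0 = 1, A_1 = 1, A_3 = 4, A_4 = 7, A_5 = 3. Minimum distance d = 1.

Enumerate all 2^4 = 16 messages m ∈ F_2^4.
For each, compute codeword c = mG in F_2^7, then tally its weight.
  m = 0000 → c = 0000000, weight = 0.
  m = 1000 → c = 1110010, weight = 4.
  m = 0100 → c = 1100010, weight = 3.
  m = 1100 → c = 0010000, weight = 1.
  m = 0010 → c = 0101100, weight = 3.
  m = 1010 → c = 1011110, weight = 5.
  m = 0110 → c = 1001110, weight = 4.
  m = 1110 → c = 0111100, weight = 4.
  m = 0001 → c = 1011001, weight = 4.
  m = 1001 → c = 0101011, weight = 4.
  m = 0101 → c = 0111011, weight = 5.
  m = 1101 → c = 1001001, weight = 3.
  m = 0011 → c = 1110101, weight = 5.
  m = 1011 → c = 0000111, weight = 3.
  m = 0111 → c = 0010111, weight = 4.
  m = 1111 → c = 1100101, weight = 4.
Tally weights:
  weight 0: 1 codewords.
  weight 1: 1 codewords.
  weight 3: 4 codewords.
  weight 4: 7 codewords.
  weight 5: 3 codewords.
Minimum distance d = smallest w > 0 with A_w > 0 = 1.
Sanity: Σ A_w = 16 = 2^4 = 16 ✓.


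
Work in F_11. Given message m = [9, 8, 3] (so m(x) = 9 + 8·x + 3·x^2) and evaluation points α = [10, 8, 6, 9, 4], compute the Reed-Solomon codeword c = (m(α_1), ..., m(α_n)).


c = [4, 1, 0, 5, 1]

Message polynomial: m(x) = 9 + 8·x + 3·x^2 (mod 11).
For each evaluation point α_i, compute m(α_i) mod 11:
  α_1 = 10: Horner steps 3 → 5 → 4, so m(10) = 4.
  α_2 = 8: Horner steps 3 → 10 → 1, so m(8) = 1.
  α_3 = 6: Horner steps 3 → 4 → 0, so m(6) = 0.
  α_4 = 9: Horner steps 3 → 2 → 5, so m(9) = 5.
  α_5 = 4: Horner steps 3 → 9 → 1, so m(4) = 1.
Codeword c = [4, 1, 0, 5, 1] ∈ F_11^5.


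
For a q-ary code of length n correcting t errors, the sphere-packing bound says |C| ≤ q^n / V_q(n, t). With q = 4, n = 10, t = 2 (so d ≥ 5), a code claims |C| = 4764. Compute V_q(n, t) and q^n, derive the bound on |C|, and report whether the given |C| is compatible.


V_q(n, t) = 436, q^n = 1048576, Hamming bound = 2404, |C| = 4764 > bound (violated).

Step 1: Compute V_q(n, t) = Σ_{j=0}^2 C(n, j) (q−1)^j.
  j = 0: C(10,0)·(3)^0 = 1·1 = 1.
  j = 1: C(10,1)·(3)^1 = 10·3 = 30.
  j = 2: C(10,2)·(3)^2 = 45·9 = 405.
  V_q(n, t) = 1 + 30 + 405 = 436.
Step 2: q^n = 4^10 = 1048576.
Step 3: Hamming bound ⌊q^n / V_q(n,t)⌋ = ⌊1048576/436⌋ = 2404.
Step 4: Compare |C| = 4764 to 2404: violated.
The claimed |C| lies above the Hamming bound, so no 4-ary code of length 10 with d ≥ 5 can have 4764 codewords.


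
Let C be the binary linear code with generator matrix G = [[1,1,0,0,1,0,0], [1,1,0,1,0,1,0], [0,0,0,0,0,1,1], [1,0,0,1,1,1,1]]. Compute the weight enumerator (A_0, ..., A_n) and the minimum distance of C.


Weight distribution: A_0 = 1, A_2 = 4, A_3 = 6, A_4 = 3, A_5 = 2. Minimum distance d = 2.

Enumerate all 2^4 = 16 messages m ∈ F_2^4.
For each, compute codeword c = mG in F_2^7, then tally its weight.
  m = 0000 → c = 0000000, weight = 0.
  m = 1000 → c = 1100100, weight = 3.
  m = 0100 → c = 1101010, weight = 4.
  m = 1100 → c = 0001110, weight = 3.
  m = 0010 → c = 0000011, weight = 2.
  m = 1010 → c = 1100111, weight = 5.
  m = 0110 → c = 1101001, weight = 4.
  m = 1110 → c = 0001101, weight = 3.
  m = 0001 → c = 1001111, weight = 5.
  m = 1001 → c = 0101011, weight = 4.
  m = 0101 → c = 0100101, weight = 3.
  m = 1101 → c = 1000001, weight = 2.
  m = 0011 → c = 1001100, weight = 3.
  m = 1011 → c = 0101000, weight = 2.
  m = 0111 → c = 0100110, weight = 3.
  m = 1111 → c = 1000010, weight = 2.
Tally weights:
  weight 0: 1 codewords.
  weight 2: 4 codewords.
  weight 3: 6 codewords.
  weight 4: 3 codewords.
  weight 5: 2 codewords.
Minimum distance d = smallest w > 0 with A_w > 0 = 2.
Sanity: Σ A_w = 16 = 2^4 = 16 ✓.


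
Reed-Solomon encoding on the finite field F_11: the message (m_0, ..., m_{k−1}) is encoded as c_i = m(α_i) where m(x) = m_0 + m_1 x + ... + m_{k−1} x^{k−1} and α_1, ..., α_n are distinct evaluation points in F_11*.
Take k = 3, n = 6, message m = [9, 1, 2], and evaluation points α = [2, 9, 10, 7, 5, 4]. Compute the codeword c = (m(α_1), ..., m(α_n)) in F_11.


c = [8, 4, 10, 4, 9, 1]

Message polynomial: m(x) = 9 + 1·x + 2·x^2 (mod 11).
For each evaluation point α_i, compute m(α_i) mod 11:
  α_1 = 2: Horner steps 2 → 5 → 8, so m(2) = 8.
  α_2 = 9: Horner steps 2 → 8 → 4, so m(9) = 4.
  α_3 = 10: Horner steps 2 → 10 → 10, so m(10) = 10.
  α_4 = 7: Horner steps 2 → 4 → 4, so m(7) = 4.
  α_5 = 5: Horner steps 2 → 0 → 9, so m(5) = 9.
  α_6 = 4: Horner steps 2 → 9 → 1, so m(4) = 1.
Codeword c = [8, 4, 10, 4, 9, 1] ∈ F_11^6.


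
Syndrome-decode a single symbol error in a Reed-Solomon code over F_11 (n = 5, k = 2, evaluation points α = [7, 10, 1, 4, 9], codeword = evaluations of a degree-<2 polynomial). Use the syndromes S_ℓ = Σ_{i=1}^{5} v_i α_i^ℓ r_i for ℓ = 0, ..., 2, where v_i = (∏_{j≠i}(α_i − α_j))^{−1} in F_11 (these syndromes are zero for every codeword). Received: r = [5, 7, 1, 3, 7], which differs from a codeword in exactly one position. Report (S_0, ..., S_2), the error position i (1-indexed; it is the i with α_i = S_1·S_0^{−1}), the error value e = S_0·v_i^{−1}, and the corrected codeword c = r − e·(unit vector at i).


S = (1, 9, 4), error at position 5, error magnitude e = 8, c = [5, 7, 1, 3, 10].

Step 1: column multipliers v_i = (∏_{j≠i}(α_i − α_j))^{−1} mod 11.
  i = 1 (α = 7): (7−10)(7−1)(7−4)(7−9) = (−3)·6·3·(−2) = 108 ≡ 9, so v_1 = 9^{−1} = 5 (mod 11).
  i = 2 (α = 10): (10−7)(10−1)(10−4)(10−9) = 3·9·6·1 = 162 ≡ 8, so v_2 = 8^{−1} = 7 (mod 11).
  i = 3 (α = 1): (1−7)(1−10)(1−4)(1−9) = (−6)·(−9)·(−3)·(−8) = 1296 ≡ 9, so v_3 = 9^{−1} = 5 (mod 11).
  i = 4 (α = 4): (4−7)(4−10)(4−1)(4−9) = (−3)·(−6)·3·(−5) = −270 ≡ 5, so v_4 = 5^{−1} = 9 (mod 11).
  i = 5 (α = 9): (9−7)(9−10)(9−1)(9−4) = 2·(−1)·8·5 = −80 ≡ 8, so v_5 = 8^{−1} = 7 (mod 11).
  v = [5, 7, 5, 9, 7].
Step 2: syndromes of r = [5, 7, 1, 3, 7] (all sums mod 11).
  S_0 = Σ v_i r_i = 5·5 + 7·7 + 5·1 + 9·3 + 7·7 = 155 ≡ 1.
  S_1 = Σ v_i α_i r_i = 5·7·5 + 7·10·7 + 5·1·1 + 9·4·3 + 7·9·7 = 1219 ≡ 9.
  α_i^2 mod 11 = [5, 1, 1, 5, 4].
  S_2 = Σ v_i α_i^2 r_i = 5·5·5 + 7·1·7 + 5·1·1 + 9·5·3 + 7·4·7 = 510 ≡ 4.
  S = (1, 9, 4) ≠ 0, so r is not a codeword (an error is present).
Step 3: locate the error. For a single error e at position i, S_ℓ = v_i·e·α_i^ℓ, so α_err = S_1/S_0.
  S_0^{−1} = 1^{−1} = 1 (mod 11), so α_err = 9·1 = 9 ≡ 9 = α_5. Error position i = 5.
  Consistency check: S_2/S_1 = 4·5 = 20 ≡ 9 = α_err ✓ (single-error assumption holds).
Step 4: error magnitude e = S_0/v_5 = S_0·∏_{j≠5}(α_5 − α_j) = 1·8 = 8 ≡ 8 (mod 11).
Step 5: correct position 5: c_5 = r_5 − e = 7 − 8 ≡ 10 (mod 11). Hence c = [5, 7, 1, 3, 10].
  Check: interpolating c through the α_i gives m(x) = 4 + 8·x (degree < 2) with m(α_i) = c_i for every i, so c is indeed a codeword.


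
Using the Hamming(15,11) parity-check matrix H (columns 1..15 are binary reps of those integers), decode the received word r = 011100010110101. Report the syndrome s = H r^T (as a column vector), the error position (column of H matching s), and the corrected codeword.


s = (1, 1, 1, 0)^T, error position = 14, corrected codeword c = 011100010110111

Compute s = H r^T mod 2 one row at a time:
  s_1 = 1 + 0 + 1 + 1 + 0 + 1 + 0 + 1 = 5 ≡ 1 (mod 2).
  s_2 = 1 + 0 + 0 + 0 + 0 + 1 + 0 + 1 = 3 ≡ 1 (mod 2).
  s_3 = 1 + 1 + 0 + 0 + 1 + 1 + 0 + 1 = 5 ≡ 1 (mod 2).
  s_4 = 0 + 1 + 0 + 0 + 0 + 1 + 1 + 1 = 4 ≡ 0 (mod 2).
s = (1, 1, 1, 0)^T — this equals column 14 of H (binary 1110), so error is at position 14.
Correct: flip bit 14 of r = 011100010110101 to get c = 011100010110111.


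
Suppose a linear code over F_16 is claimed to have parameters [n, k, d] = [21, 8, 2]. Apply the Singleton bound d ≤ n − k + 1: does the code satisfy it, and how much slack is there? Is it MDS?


Singleton RHS = n − k + 1 = 14, slack = 12, bound satisfied, not MDS.

Singleton bound: d ≤ n − k + 1.
Here n = 21, k = 8, so n − k + 1 = 14.
Given d = 2, check d ≤ 14: YES.
Slack = (n − k + 1) − d = 12.
The code is NOT MDS (slack = 12 > 0).
Description: the claimed parameters are [21, 8, 2]_16; such a code would be non-MDS.


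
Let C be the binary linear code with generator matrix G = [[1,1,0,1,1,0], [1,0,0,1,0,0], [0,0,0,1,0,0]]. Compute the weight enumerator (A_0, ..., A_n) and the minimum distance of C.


Weight distribution: A_0 = 1, A_1 = 2, A_2 = 2, A_3 = 2, A_4 = 1. Minimum distance d = 1.

Enumerate all 2^3 = 8 messages m ∈ F_2^3.
For each, compute codeword c = mG in F_2^6, then tally its weight.
  m = 000 → c = 000000, weight = 0.
  m = 100 → c = 110110, weight = 4.
  m = 010 → c = 100100, weight = 2.
  m = 110 → c = 010010, weight = 2.
  m = 001 → c = 000100, weight = 1.
  m = 101 → c = 110010, weight = 3.
  m = 011 → c = 100000, weight = 1.
  m = 111 → c = 010110, weight = 3.
Tally weights:
  weight 0: 1 codewords.
  weight 1: 2 codewords.
  weight 2: 2 codewords.
  weight 3: 2 codewords.
  weight 4: 1 codewords.
Minimum distance d = smallest w > 0 with A_w > 0 = 1.
Sanity: Σ A_w = 8 = 2^3 = 8 ✓.


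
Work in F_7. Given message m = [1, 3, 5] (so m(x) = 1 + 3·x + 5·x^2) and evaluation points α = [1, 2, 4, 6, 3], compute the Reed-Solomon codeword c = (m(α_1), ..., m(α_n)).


c = [2, 6, 2, 3, 6]

Message polynomial: m(x) = 1 + 3·x + 5·x^2 (mod 7).
For each evaluation point α_i, compute m(α_i) mod 7:
  α_1 = 1: Horner steps 5 → 1 → 2, so m(1) = 2.
  α_2 = 2: Horner steps 5 → 6 → 6, so m(2) = 6.
  α_3 = 4: Horner steps 5 → 2 → 2, so m(4) = 2.
  α_4 = 6: Horner steps 5 → 5 → 3, so m(6) = 3.
  α_5 = 3: Horner steps 5 → 4 → 6, so m(3) = 6.
Codeword c = [2, 6, 2, 3, 6] ∈ F_7^5.


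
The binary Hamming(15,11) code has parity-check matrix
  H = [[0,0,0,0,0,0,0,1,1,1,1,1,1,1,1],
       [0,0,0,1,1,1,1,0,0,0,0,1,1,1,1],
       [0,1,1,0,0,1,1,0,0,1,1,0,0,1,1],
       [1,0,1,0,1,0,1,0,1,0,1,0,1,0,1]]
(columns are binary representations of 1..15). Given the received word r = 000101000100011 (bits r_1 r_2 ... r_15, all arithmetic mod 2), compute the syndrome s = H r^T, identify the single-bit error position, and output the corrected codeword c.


s = (1, 0, 0, 1)^T, error position = 9, corrected codeword c = 000101001100011

Compute s = H r^T mod 2 one row at a time:
  s_1 = 0 + 0 + 1 + 0 + 0 + 0 + 1 + 1 = 3 ≡ 1 (mod 2).
  s_2 = 1 + 0 + 1 + 0 + 0 + 0 + 1 + 1 = 4 ≡ 0 (mod 2).
  s_3 = 0 + 0 + 1 + 0 + 1 + 0 + 1 + 1 = 4 ≡ 0 (mod 2).
  s_4 = 0 + 0 + 0 + 0 + 0 + 0 + 0 + 1 = 1 ≡ 1 (mod 2).
s = (1, 0, 0, 1)^T — this equals column 9 of H (binary 1001), so error is at position 9.
Correct: flip bit 9 of r = 000101000100011 to get c = 000101001100011.


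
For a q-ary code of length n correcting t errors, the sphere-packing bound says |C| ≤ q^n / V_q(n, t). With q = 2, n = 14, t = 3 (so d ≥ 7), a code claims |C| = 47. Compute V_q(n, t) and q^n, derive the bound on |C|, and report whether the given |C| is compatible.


V_q(n, t) = 470, q^n = 16384, Hamming bound = 34, |C| = 47 > bound (violated).

Step 1: Compute V_q(n, t) = Σ_{j=0}^3 C(n, j) (q−1)^j.
  j = 0: C(14,0)·(1)^0 = 1·1 = 1.
  j = 1: C(14,1)·(1)^1 = 14·1 = 14.
  j = 2: C(14,2)·(1)^2 = 91·1 = 91.
  j = 3: C(14,3)·(1)^3 = 364·1 = 364.
  V_q(n, t) = 1 + 14 + 91 + 364 = 470.
Step 2: q^n = 2^14 = 16384.
Step 3: Hamming bound ⌊q^n / V_q(n,t)⌋ = ⌊16384/470⌋ = 34.
Step 4: Compare |C| = 47 to 34: violated.
The claimed |C| lies above the Hamming bound, so no 2-ary code of length 14 with d ≥ 7 can have 47 codewords.


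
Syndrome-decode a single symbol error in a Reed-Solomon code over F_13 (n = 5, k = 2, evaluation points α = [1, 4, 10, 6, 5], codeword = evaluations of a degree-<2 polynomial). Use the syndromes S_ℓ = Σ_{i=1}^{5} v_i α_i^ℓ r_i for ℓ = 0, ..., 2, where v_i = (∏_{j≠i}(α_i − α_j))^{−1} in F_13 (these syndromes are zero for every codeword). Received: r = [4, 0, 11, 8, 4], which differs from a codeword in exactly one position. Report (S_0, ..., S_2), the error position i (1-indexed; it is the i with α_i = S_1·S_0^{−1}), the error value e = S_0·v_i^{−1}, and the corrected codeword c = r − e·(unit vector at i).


S = (6, 6, 6), error at position 1, error magnitude e = 3, c = [1, 0, 11, 8, 4].

Step 1: column multipliers v_i = (∏_{j≠i}(α_i − α_j))^{−1} mod 13.
  i = 1 (α = 1): (1−4)(1−10)(1−6)(1−5) = (−3)·(−9)·(−5)·(−4) = 540 ≡ 7, so v_1 = 7^{−1} = 2 (mod 13).
  i = 2 (α = 4): (4−1)(4−10)(4−6)(4−5) = 3·(−6)·(−2)·(−1) = −36 ≡ 3, so v_2 = 3^{−1} = 9 (mod 13).
  i = 3 (α = 10): (10−1)(10−4)(10−6)(10−5) = 9·6·4·5 = 1080 ≡ 1, so v_3 = 1^{−1} = 1 (mod 13).
  i = 4 (α = 6): (6−1)(6−4)(6−10)(6−5) = 5·2·(−4)·1 = −40 ≡ 12, so v_4 = 12^{−1} = 12 (mod 13).
  i = 5 (α = 5): (5−1)(5−4)(5−10)(5−6) = 4·1·(−5)·(−1) = 20 ≡ 7, so v_5 = 7^{−1} = 2 (mod 13).
  v = [2, 9, 1, 12, 2].
Step 2: syndromes of r = [4, 0, 11, 8, 4] (all sums mod 13).
  S_0 = Σ v_i r_i = 2·4 + 9·0 + 1·11 + 12·8 + 2·4 = 123 ≡ 6.
  S_1 = Σ v_i α_i r_i = 2·1·4 + 9·4·0 + 1·10·11 + 12·6·8 + 2·5·4 = 734 ≡ 6.
  α_i^2 mod 13 = [1, 3, 9, 10, 12].
  S_2 = Σ v_i α_i^2 r_i = 2·1·4 + 9·3·0 + 1·9·11 + 12·10·8 + 2·12·4 = 1163 ≡ 6.
  S = (6, 6, 6) ≠ 0, so r is not a codeword (an error is present).
Step 3: locate the error. For a single error e at position i, S_ℓ = v_i·e·α_i^ℓ, so α_err = S_1/S_0.
  S_0^{−1} = 6^{−1} = 11 (mod 13), so α_err = 6·11 = 66 ≡ 1 = α_1. Error position i = 1.
  Consistency check: S_2/S_1 = 6·11 = 66 ≡ 1 = α_err ✓ (single-error assumption holds).
Step 4: error magnitude e = S_0/v_1 = S_0·∏_{j≠1}(α_1 − α_j) = 6·7 = 42 ≡ 3 (mod 13).
Step 5: correct position 1: c_1 = r_1 − e = 4 − 3 ≡ 1 (mod 13). Hence c = [1, 0, 11, 8, 4].
  Check: interpolating c through the α_i gives m(x) = 10 + 4·x (degree < 2) with m(α_i) = c_i for every i, so c is indeed a codeword.


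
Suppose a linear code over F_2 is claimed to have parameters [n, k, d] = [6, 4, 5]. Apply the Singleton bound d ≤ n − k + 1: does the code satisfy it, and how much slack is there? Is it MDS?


Singleton RHS = n − k + 1 = 3, slack = -2, bound violated (no such code; not MDS).

Singleton bound: d ≤ n − k + 1.
Here n = 6, k = 4, so n − k + 1 = 3.
Given d = 5, check d ≤ 3: NO.
Slack = (n − k + 1) − d = -2.
The slack is negative: d = 5 exceeds n − k + 1 = 3 by 2, so the Singleton bound is violated and no linear [6, 4, 5]_2 code can exist. In particular it is not MDS (MDS requires d = n − k + 1 exactly).
Description: the claimed parameters are [6, 4, 5]_2; such a code would be impossible (violates the Singleton bound).


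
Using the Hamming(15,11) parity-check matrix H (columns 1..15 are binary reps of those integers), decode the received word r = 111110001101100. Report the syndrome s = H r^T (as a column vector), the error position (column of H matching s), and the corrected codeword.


s = (0, 0, 1, 1)^T, error position = 3, corrected codeword c = 110110001101100

Compute s = H r^T mod 2 one row at a time:
  s_1 = 0 + 1 + 1 + 0 + 1 + 1 + 0 + 0 = 4 ≡ 0 (mod 2).
  s_2 = 1 + 1 + 0 + 0 + 1 + 1 + 0 + 0 = 4 ≡ 0 (mod 2).
  s_3 = 1 + 1 + 0 + 0 + 1 + 0 + 0 + 0 = 3 ≡ 1 (mod 2).
  s_4 = 1 + 1 + 1 + 0 + 1 + 0 + 1 + 0 = 5 ≡ 1 (mod 2).
s = (0, 0, 1, 1)^T — this equals column 3 of H (binary 0011), so error is at position 3.
Correct: flip bit 3 of r = 111110001101100 to get c = 110110001101100.


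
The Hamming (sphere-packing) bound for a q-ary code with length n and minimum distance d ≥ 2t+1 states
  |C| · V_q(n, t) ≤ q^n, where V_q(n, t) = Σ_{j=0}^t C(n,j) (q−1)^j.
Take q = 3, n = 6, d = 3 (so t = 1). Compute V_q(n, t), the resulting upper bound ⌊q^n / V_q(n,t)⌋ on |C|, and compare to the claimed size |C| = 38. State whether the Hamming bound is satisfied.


V_q(n, t) = 13, q^n = 729, Hamming bound = 56, |C| = 38 ≤ bound (satisfied).

Step 1: Compute V_q(n, t) = Σ_{j=0}^1 C(n, j) (q−1)^j.
  j = 0: C(6,0)·(2)^0 = 1·1 = 1.
  j = 1: C(6,1)·(2)^1 = 6·2 = 12.
  V_q(n, t) = 1 + 12 = 13.
Step 2: q^n = 3^6 = 729.
Step 3: Hamming bound ⌊q^n / V_q(n,t)⌋ = ⌊729/13⌋ = 56.
Step 4: Compare |C| = 38 to 56: satisfied.
The claimed |C| lies below the Hamming bound.


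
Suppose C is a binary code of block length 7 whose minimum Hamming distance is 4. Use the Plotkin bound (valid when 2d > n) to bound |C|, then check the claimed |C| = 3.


Plotkin bound M ≤ 8; given |C| = 3 ≤ bound (satisfied).

Check applicability: 2d = 8, n = 7.
2d − n = 1 > 0, so Plotkin applies.
Compute d/(2d−n) = 4/1 ≈ 4.0000.
⌊d/(2d−n)⌋ = 4.
Plotkin bound: M ≤ 2·4 = 8.
Given |C| = 3, check: satisfied.
This |C| is below the Plotkin bound.


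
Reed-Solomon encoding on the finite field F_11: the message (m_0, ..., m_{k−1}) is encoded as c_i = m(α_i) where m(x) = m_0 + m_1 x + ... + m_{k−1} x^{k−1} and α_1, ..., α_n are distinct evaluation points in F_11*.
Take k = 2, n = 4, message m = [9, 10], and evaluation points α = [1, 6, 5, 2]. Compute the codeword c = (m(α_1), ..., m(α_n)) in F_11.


c = [8, 3, 4, 7]

Message polynomial: m(x) = 9 + 10·x (mod 11).
For each evaluation point α_i, compute m(α_i) mod 11:
  α_1 = 1: Horner steps 10 → 8, so m(1) = 8.
  α_2 = 6: Horner steps 10 → 3, so m(6) = 3.
  α_3 = 5: Horner steps 10 → 4, so m(5) = 4.
  α_4 = 2: Horner steps 10 → 7, so m(2) = 7.
Codeword c = [8, 3, 4, 7] ∈ F_11^4.


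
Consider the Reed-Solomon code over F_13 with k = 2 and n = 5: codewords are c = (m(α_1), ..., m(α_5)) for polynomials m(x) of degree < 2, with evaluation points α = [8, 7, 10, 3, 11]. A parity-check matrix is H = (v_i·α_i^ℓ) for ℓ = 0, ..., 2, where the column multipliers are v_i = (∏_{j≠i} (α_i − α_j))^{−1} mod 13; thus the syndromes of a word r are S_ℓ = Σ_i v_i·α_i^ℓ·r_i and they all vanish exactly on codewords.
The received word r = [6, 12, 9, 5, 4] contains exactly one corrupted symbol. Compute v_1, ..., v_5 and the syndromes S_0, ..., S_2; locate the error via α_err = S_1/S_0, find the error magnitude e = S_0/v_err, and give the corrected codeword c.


S = (10, 5, 9), error at position 2, error magnitude e = 1, c = [6, 11, 9, 5, 4].

Step 1: column multipliers v_i = (∏_{j≠i}(α_i − α_j))^{−1} mod 13.
  i = 1 (α = 8): (8−7)(8−10)(8−3)(8−11) = 1·(−2)·5·(−3) = 30 ≡ 4, so v_1 = 4^{−1} = 10 (mod 13).
  i = 2 (α = 7): (7−8)(7−10)(7−3)(7−11) = (−1)·(−3)·4·(−4) = −48 ≡ 4, so v_2 = 4^{−1} = 10 (mod 13).
  i = 3 (α = 10): (10−8)(10−7)(10−3)(10−11) = 2·3·7·(−1) = −42 ≡ 10, so v_3 = 10^{−1} = 4 (mod 13).
  i = 4 (α = 3): (3−8)(3−7)(3−10)(3−11) = (−5)·(−4)·(−7)·(−8) = 1120 ≡ 2, so v_4 = 2^{−1} = 7 (mod 13).
  i = 5 (α = 11): (11−8)(11−7)(11−10)(11−3) = 3·4·1·8 = 96 ≡ 5, so v_5 = 5^{−1} = 8 (mod 13).
  v = [10, 10, 4, 7, 8].
Step 2: syndromes of r = [6, 12, 9, 5, 4] (all sums mod 13).
  S_0 = Σ v_i r_i = 10·6 + 10·12 + 4·9 + 7·5 + 8·4 = 283 ≡ 10.
  S_1 = Σ v_i α_i r_i = 10·8·6 + 10·7·12 + 4·10·9 + 7·3·5 + 8·11·4 = 2137 ≡ 5.
  α_i^2 mod 13 = [12, 10, 9, 9, 4].
  S_2 = Σ v_i α_i^2 r_i = 10·12·6 + 10·10·12 + 4·9·9 + 7·9·5 + 8·4·4 = 2687 ≡ 9.
  S = (10, 5, 9) ≠ 0, so r is not a codeword (an error is present).
Step 3: locate the error. For a single error e at position i, S_ℓ = v_i·e·α_i^ℓ, so α_err = S_1/S_0.
  S_0^{−1} = 10^{−1} = 4 (mod 13), so α_err = 5·4 = 20 ≡ 7 = α_2. Error position i = 2.
  Consistency check: S_2/S_1 = 9·8 = 72 ≡ 7 = α_err ✓ (single-error assumption holds).
Step 4: error magnitude e = S_0/v_2 = S_0·∏_{j≠2}(α_2 − α_j) = 10·4 = 40 ≡ 1 (mod 13).
Step 5: correct position 2: c_2 = r_2 − e = 12 − 1 ≡ 11 (mod 13). Hence c = [6, 11, 9, 5, 4].
  Check: interpolating c through the α_i gives m(x) = 7 + 8·x (degree < 2) with m(α_i) = c_i for every i, so c is indeed a codeword.


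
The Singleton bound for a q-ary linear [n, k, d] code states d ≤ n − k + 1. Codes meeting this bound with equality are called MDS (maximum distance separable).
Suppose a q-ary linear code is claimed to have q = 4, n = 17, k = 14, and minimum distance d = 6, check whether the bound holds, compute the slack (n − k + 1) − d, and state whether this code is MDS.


Singleton RHS = n − k + 1 = 4, slack = -2, bound violated (no such code; not MDS).

Singleton bound: d ≤ n − k + 1.
Here n = 17, k = 14, so n − k + 1 = 4.
Given d = 6, check d ≤ 4: NO.
Slack = (n − k + 1) − d = -2.
The slack is negative: d = 6 exceeds n − k + 1 = 4 by 2, so the Singleton bound is violated and no linear [17, 14, 6]_4 code can exist. In particular it is not MDS (MDS requires d = n − k + 1 exactly).
Description: the claimed parameters are [17, 14, 6]_4; such a code would be impossible (violates the Singleton bound).
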